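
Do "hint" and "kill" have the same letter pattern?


Pattern of "hint": [0, 1, 2, 3]
Pattern of "kill": [0, 1, 2, 2]
Patterns do not match
Same pattern = No


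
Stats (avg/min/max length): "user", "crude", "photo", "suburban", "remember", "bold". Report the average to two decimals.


Lengths: "user"=4, "crude"=5, "photo"=5, "suburban"=8, "remember"=8, "bold"=4
Sum = 34, Count = 6
Average = 34/6 = 5.67
= avg=5.67, min=4, max=8


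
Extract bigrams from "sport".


Word: "sport" (length 5)
Number of bigrams = 5 - 2 + 1 = 4
  Position 0: "sp"
  Position 1: "po"
  Position 2: "or"
  Position 3: "rt"
Bigrams = "sp", "po", "or", "rt"


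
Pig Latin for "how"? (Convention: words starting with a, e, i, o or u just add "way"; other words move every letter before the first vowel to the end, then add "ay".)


Word: "how"
Starts with consonant(s) → move to end, add 'ay'
Consonant cluster: "h"
Pig Latin = "owhay"


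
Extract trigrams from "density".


Word: "density" (length 7)
Number of trigrams = 7 - 3 + 1 = 5
  Position 0: "den"
  Position 1: "ens"
  Position 2: "nsi"
  Position 3: "sit"
  Position 4: "ity"
Trigrams = "den", "ens", "nsi", "sit", "ity"


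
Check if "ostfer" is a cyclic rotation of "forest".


Word: "forest", Candidate: "ostfer"
Method: check if candidate is substring of word+word
"forestforest" contains "ostfer"? No
Is rotation = No


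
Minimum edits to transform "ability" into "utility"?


Word 1: "ability" (length 7)
Word 2: "utility" (length 7)
One optimal edit sequence (insert/delete/substitute each cost 1):
  1. substitute 'a' -> 'u'  (+1)
  2. substitute 'b' -> 't'  (+1)
  3. keep 'i'
  4. keep 'l'
  5. keep 'i'
  6. keep 't'
  7. keep 'y'
Total edit operations: 2
Edit distance = 2


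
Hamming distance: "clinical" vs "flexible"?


Comparing character by character (same length = 8):
  Pos 0: 'c' vs 'f' !=
  Pos 1: 'l' vs 'l' =
  Pos 2: 'i' vs 'e' !=
  Pos 3: 'n' vs 'x' !=
  Pos 4: 'i' vs 'i' =
  Pos 5: 'c' vs 'b' !=
  Pos 6: 'a' vs 'l' !=
  Pos 7: 'l' vs 'e' !=
Hamming distance = 6


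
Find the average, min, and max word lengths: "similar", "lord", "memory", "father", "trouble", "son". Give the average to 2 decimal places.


Lengths: "similar"=7, "lord"=4, "memory"=6, "father"=6, "trouble"=7, "son"=3
Sum = 33, Count = 6
Average = 33/6 = 5.50
= avg=5.50, min=3, max=7


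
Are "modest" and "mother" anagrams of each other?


Word 1: "modest" → sorted: demost
Word 2: "mother" → sorted: ehmort
Same letters? demost != ehmort
Anagram = No


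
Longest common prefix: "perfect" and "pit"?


Word 1: "perfect"
Word 2: "pit"
Comparing from start:
  Pos 0: 'p' == 'p'
  Pos 1: 'e' != 'i' (stop)
LCP = "p" (length 1)


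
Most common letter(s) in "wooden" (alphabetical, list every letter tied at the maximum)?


Word: "wooden"
Letter counts:
  'd': 1
  'e': 1
  'n': 1
  'o': 2
  'w': 1
Maximum count = 2
Most frequent = 'o' (2 times each)


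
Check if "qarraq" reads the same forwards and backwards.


Word: "qarraq"
Reversed: "qarraq"
Forward == Backward? qarraq == qarraq
Palindrome = Yes


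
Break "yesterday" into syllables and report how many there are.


Word: "yesterday"
Syllable breakdown: yes | ter | day
Counting: 3 parts
= 3 syllables


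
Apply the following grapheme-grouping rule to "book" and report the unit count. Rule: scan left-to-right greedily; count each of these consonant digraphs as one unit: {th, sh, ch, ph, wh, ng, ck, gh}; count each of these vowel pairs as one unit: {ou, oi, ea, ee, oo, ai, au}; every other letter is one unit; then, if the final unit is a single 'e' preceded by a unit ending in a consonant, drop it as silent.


Word: "book" (4 letters)
Left-to-right scan:
  (1) 'b' (letter)
  (2) 'oo' (vowel-pair)
  (3) 'k' (letter)
Units from scan: 3
Sound units = 3 units


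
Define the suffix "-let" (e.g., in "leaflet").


Suffix: -let
Example: leaflet = leaf + -let
Meaning = small


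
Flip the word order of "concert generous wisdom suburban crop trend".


Original: "concert generous wisdom suburban crop trend"
Words (1..n): concert | generous | wisdom | suburban | crop | trend
Reversed (n..1): trend | crop | suburban | wisdom | generous | concert
Result = "trend crop suburban wisdom generous concert"


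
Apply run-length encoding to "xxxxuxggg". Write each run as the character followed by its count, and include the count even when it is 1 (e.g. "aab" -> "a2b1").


String: "xxxxuxggg"
Scanning for consecutive runs:
  'x' x 4
  'u' x 1
  'x' x 1
  'g' x 3
RLE = "x4u1x1g3"


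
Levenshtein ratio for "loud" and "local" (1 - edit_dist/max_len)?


Word 1: "loud" (length 4)
Word 2: "local" (length 5)
One optimal edit sequence:
  1. keep 'l'
  2. keep 'o'
  3. insert 'c'  (+1)
  4. substitute 'u' -> 'a'  (+1)
  5. substitute 'd' -> 'l'  (+1)
Edit distance = 3
Max length = max(4, 5) = 5
Similarity = 1 - 3/5
= 0.4000


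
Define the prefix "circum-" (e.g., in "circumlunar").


Prefix: circum-
As in: circumlunar -> circum- + lunar
Meaning = around


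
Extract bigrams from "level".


Word: "level" (length 5)
Number of bigrams = 5 - 2 + 1 = 4
  Position 0: "le"
  Position 1: "ev"
  Position 2: "ve"
  Position 3: "el"
Bigrams = "le", "ev", "ve", "el"


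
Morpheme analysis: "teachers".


Word: "teachers"
Morphemes: teach / -er / -s
Each morpheme carries meaning
= 3 morphemes


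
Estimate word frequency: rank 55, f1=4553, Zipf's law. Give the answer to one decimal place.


Zipf's law: f(r) = f(1) / r
f(1) = 4553
f(55) = 4553 / 55
= 82.8 occurrences


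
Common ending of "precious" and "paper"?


Word 1: "precious"
Word 2: "paper"
Comparing from end:
  Pos -1: 's' != 'r' (stop)
LCS = "" (length 0)


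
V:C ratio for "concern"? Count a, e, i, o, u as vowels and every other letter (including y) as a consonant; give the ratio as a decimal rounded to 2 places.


Word: "concern"
Vowels (a,e,i,o,u): 2
Consonants: 5
Ratio = 2/5
= 0.40


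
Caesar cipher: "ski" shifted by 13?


Word: "ski"
Shift: 13
Each letter → (letter + shift) mod 26:
  's' (18) + 13 = 5 → 'f'
  'k' (10) + 13 = 23 → 'x'
  'i' (8) + 13 = 21 → 'v'
Result = "fxv"


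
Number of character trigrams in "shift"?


Word: "shift" (length 5)
Number of 3-grams = length - 3 + 1 = 5 - 3 + 1
= 3


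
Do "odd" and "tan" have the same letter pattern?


Pattern of "odd": [0, 1, 1]
Pattern of "tan": [0, 1, 2]
Patterns do not match
Same pattern = No


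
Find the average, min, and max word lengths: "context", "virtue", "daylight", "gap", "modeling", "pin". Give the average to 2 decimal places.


Lengths: "context"=7, "virtue"=6, "daylight"=8, "gap"=3, "modeling"=8, "pin"=3
Sum = 35, Count = 6
Average = 35/6 = 5.83
= avg=5.83, min=3, max=8


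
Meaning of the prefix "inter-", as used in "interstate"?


Prefix: inter-
Example: interstate = inter- + state
Meaning = between


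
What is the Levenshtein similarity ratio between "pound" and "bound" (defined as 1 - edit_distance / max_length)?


Word 1: "pound" (length 5)
Word 2: "bound" (length 5)
One optimal edit sequence:
  1. substitute 'p' -> 'b'  (+1)
  2. keep 'o'
  3. keep 'u'
  4. keep 'n'
  5. keep 'd'
Edit distance = 1
Max length = max(5, 5) = 5
Similarity = 1 - 1/5
= 0.8000


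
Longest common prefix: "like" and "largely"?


Word 1: "like"
Word 2: "largely"
Comparing from start:
  Pos 0: 'l' == 'l'
  Pos 1: 'i' != 'a' (stop)
LCP = "l" (length 1)


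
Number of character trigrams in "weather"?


Word: "weather" (length 7)
Number of 3-grams = length - 3 + 1 = 7 - 3 + 1
= 5


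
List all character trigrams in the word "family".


Word: "family" (length 6)
Number of trigrams = 6 - 3 + 1 = 4
  Position 0: "fam"
  Position 1: "ami"
  Position 2: "mil"
  Position 3: "ily"
Trigrams = "fam", "ami", "mil", "ily"


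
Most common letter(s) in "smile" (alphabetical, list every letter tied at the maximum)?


Word: "smile"
Letter counts:
  'e': 1
  'i': 1
  'l': 1
  'm': 1
  's': 1
Maximum count = 1
Most frequent = 'e', 'i', 'l', 'm', 's' (1 time each)


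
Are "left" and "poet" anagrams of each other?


Word 1: "left" → sorted: eflt
Word 2: "poet" → sorted: eopt
Same letters? eflt != eopt
Anagram = No


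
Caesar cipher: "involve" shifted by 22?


Word: "involve"
Shift: 22
Each letter → (letter + shift) mod 26:
  'i' (8) + 22 = 4 → 'e'
  'n' (13) + 22 = 9 → 'j'
  'v' (21) + 22 = 17 → 'r'
  'o' (14) + 22 = 10 → 'k'
  'l' (11) + 22 = 7 → 'h'
  'v' (21) + 22 = 17 → 'r'
  'e' (4) + 22 = 0 → 'a'
Result = "ejrkhra"


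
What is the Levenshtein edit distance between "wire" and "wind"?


Word 1: "wire" (length 4)
Word 2: "wind" (length 4)
One optimal edit sequence (insert/delete/substitute each cost 1):
  1. keep 'w'
  2. keep 'i'
  3. substitute 'r' -> 'n'  (+1)
  4. substitute 'e' -> 'd'  (+1)
Total edit operations: 2
Edit distance = 2


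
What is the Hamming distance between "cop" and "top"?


Comparing character by character (same length = 3):
  Pos 0: 'c' vs 't' !=
  Pos 1: 'o' vs 'o' =
  Pos 2: 'p' vs 'p' =
Hamming distance = 1


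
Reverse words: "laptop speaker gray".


Original: "laptop speaker gray"
Words (1..n): laptop | speaker | gray
Reversed (n..1): gray | speaker | laptop
Result = "gray speaker laptop"


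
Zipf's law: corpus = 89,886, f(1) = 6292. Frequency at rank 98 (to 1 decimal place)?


Zipf's law: f(r) = f(1) / r
f(1) = 6292
f(98) = 6292 / 98
= 64.2 occurrences


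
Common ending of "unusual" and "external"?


Word 1: "unusual"
Word 2: "external"
Comparing from end:
  Pos -1: 'l' == 'l'
  Pos -2: 'a' == 'a'
  Pos -3: 'u' != 'n' (stop)
LCS = "al" (length 2)


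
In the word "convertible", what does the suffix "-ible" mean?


Suffix: -ible
As in: convertible -> convert + -ible
Meaning = capable of


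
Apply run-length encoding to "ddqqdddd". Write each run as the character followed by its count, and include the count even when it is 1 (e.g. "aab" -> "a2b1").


String: "ddqqdddd"
Scanning for consecutive runs:
  'd' x 2
  'q' x 2
  'd' x 4
RLE = "d2q2d4"


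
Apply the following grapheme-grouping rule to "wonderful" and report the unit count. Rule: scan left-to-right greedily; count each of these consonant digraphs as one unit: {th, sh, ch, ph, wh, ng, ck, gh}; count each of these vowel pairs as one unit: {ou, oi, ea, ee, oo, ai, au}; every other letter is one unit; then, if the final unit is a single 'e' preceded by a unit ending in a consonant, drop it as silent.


Word: "wonderful" (9 letters)
Left-to-right scan:
  (1) 'w' (letter)
  (2) 'o' (letter)
  (3) 'n' (letter)
  (4) 'd' (letter)
  (5) 'e' (letter)
  (6) 'r' (letter)
  (7) 'f' (letter)
  (8) 'u' (letter)
  (9) 'l' (letter)
Units from scan: 9
Sound units = 9 units


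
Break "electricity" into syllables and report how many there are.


Word: "electricity"
Syllable breakdown: e | lec | tric | i | ty
Counting: 5 parts
= 5 syllables


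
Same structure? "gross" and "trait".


Pattern of "gross": [0, 1, 2, 3, 3]
Pattern of "trait": [0, 1, 2, 3, 0]
Patterns do not match
Same pattern = No


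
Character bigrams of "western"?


Word: "western" (length 7)
Number of bigrams = 7 - 2 + 1 = 6
  Position 0: "we"
  Position 1: "es"
  Position 2: "st"
  Position 3: "te"
  Position 4: "er"
  Position 5: "rn"
Bigrams = "we", "es", "st", "te", "er", "rn"


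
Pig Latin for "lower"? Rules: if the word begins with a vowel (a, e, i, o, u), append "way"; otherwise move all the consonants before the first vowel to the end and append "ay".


Word: "lower"
Starts with consonant(s) → move to end, add 'ay'
Consonant cluster: "l"
Pig Latin = "owerlay"


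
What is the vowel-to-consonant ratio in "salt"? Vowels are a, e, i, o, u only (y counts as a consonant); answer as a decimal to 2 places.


Word: "salt"
Vowels (a,e,i,o,u): 1
Consonants: 3
Ratio = 1/3
= 0.33


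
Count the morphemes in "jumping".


Word: "jumping"
Morphemes: jump + -ing
Each morpheme carries meaning
= 2 morphemes


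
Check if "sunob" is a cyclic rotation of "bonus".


Word: "bonus", Candidate: "sunob"
Method: check if candidate is substring of word+word
"bonusbonus" contains "sunob"? No
Is rotation = No


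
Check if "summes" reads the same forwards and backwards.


Word: "summes"
Reversed: "semmus"
Forward == Backward? summes != semmus
Palindrome = No


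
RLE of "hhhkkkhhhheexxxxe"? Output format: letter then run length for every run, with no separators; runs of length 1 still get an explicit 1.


String: "hhhkkkhhhheexxxxe"
Scanning for consecutive runs:
  'h' x 3
  'k' x 3
  'h' x 4
  'e' x 2
  'x' x 4
  'e' x 1
RLE = "h3k3h4e2x4e1"


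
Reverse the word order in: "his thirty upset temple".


Original: "his thirty upset temple"
Words (1..n): his | thirty | upset | temple
Reversed (n..1): temple | upset | thirty | his
Result = "temple upset thirty his"


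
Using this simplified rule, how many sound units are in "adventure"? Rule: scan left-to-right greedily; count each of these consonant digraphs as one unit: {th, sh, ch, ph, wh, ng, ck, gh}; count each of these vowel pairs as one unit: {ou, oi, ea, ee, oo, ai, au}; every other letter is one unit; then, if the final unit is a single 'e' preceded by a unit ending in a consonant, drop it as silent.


Word: "adventure" (9 letters)
Left-to-right scan:
  1. 'a' (letter)
  2. 'd' (letter)
  3. 'v' (letter)
  4. 'e' (letter)
  5. 'n' (letter)
  6. 't' (letter)
  7. 'u' (letter)
  8. 'r' (letter)
  9. 'e' (letter)
Units from scan: 9
Final unit is 'e' after a consonant -> drop as silent (-1)
Sound units = 8 units


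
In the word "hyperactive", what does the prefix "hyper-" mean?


Prefix: hyper-
As in: hyperactive -> hyper- + active
Meaning = over / excessive


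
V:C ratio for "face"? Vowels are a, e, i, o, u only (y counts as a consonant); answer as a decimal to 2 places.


Word: "face"
Vowels (a,e,i,o,u): 2
Consonants: 2
Ratio = 2/2
= 1.00


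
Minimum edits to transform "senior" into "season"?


Word 1: "senior" (length 6)
Word 2: "season" (length 6)
One optimal edit sequence (insert/delete/substitute each cost 1):
  1. keep 's'
  2. keep 'e'
  3. substitute 'n' -> 'a'  (+1)
  4. substitute 'i' -> 's'  (+1)
  5. keep 'o'
  6. substitute 'r' -> 'n'  (+1)
Total edit operations: 3
Edit distance = 3


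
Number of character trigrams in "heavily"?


Word: "heavily" (length 7)
Number of 3-grams = length - 3 + 1 = 7 - 3 + 1
= 5


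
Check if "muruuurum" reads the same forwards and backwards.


Word: "muruuurum"
Reversed: "muruuurum"
Forward == Backward? muruuurum == muruuurum
Palindrome = Yes


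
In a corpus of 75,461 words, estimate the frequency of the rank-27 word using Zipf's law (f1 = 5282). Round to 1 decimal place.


Zipf's law: f(r) = f(1) / r
f(1) = 5282
f(27) = 5282 / 27
= 195.6 occurrences


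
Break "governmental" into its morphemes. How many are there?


Word: "governmental"
Morphemes: govern / -ment / -al
Each morpheme carries meaning
= 3 morphemes


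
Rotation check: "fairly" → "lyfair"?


Word: "fairly", Candidate: "lyfair"
Method: check if candidate is substring of word+word
"fairlyfairly" contains "lyfair"? Yes
Is rotation = Yes


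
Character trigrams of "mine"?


Word: "mine" (length 4)
Number of trigrams = 4 - 3 + 1 = 2
  Position 0: "min"
  Position 1: "ine"
Trigrams = "min", "ine"


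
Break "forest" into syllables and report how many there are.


Word: "forest"
Syllable breakdown: for / est
Counting: 2 parts
= 2 syllables


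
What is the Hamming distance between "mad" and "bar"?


Comparing character by character (same length = 3):
  Pos 0: 'm' vs 'b' !=
  Pos 1: 'a' vs 'a' =
  Pos 2: 'd' vs 'r' !=
Hamming distance = 2


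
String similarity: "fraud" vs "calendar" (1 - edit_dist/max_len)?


Word 1: "fraud" (length 5)
Word 2: "calendar" (length 8)
One optimal edit sequence:
  1. insert 'c'  (+1)
  2. substitute 'f' -> 'a'  (+1)
  3. substitute 'r' -> 'l'  (+1)
  4. substitute 'a' -> 'e'  (+1)
  5. substitute 'u' -> 'n'  (+1)
  6. keep 'd'
  7. insert 'a'  (+1)
  8. insert 'r'  (+1)
Edit distance = 7
Max length = max(5, 8) = 8
Similarity = 1 - 7/8
= 0.1250


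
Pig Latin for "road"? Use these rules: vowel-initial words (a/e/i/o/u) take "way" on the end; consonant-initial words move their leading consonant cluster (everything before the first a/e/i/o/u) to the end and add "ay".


Word: "road"
Starts with consonant(s) → move to end, add 'ay'
Consonant cluster: "r"
Pig Latin = "oadray"


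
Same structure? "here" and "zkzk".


Pattern of "here": [0, 1, 2, 1]
Pattern of "zkzk": [0, 1, 0, 1]
Patterns do not match
Same pattern = No


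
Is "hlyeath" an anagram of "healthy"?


Word 1: "healthy" → sorted: aehhlty
Word 2: "hlyeath" → sorted: aehhlty
Same letters? aehhlty == aehhlty
Anagram = Yes


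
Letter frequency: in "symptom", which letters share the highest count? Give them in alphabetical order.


Word: "symptom"
Letter counts:
  'm': 2
  'o': 1
  'p': 1
  's': 1
  't': 1
  'y': 1
Maximum count = 2
Most frequent = 'm' (2 times each)


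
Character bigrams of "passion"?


Word: "passion" (length 7)
Number of bigrams = 7 - 2 + 1 = 6
  Position 0: "pa"
  Position 1: "as"
  Position 2: "ss"
  Position 3: "si"
  Position 4: "io"
  Position 5: "on"
Bigrams = "pa", "as", "ss", "si", "io", "on"


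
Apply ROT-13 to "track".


Word: "track"
Shift: 13
Each letter → (letter + shift) mod 26:
  't' (19) + 13 = 6 → 'g'
  'r' (17) + 13 = 4 → 'e'
  'a' (0) + 13 = 13 → 'n'
  'c' (2) + 13 = 15 → 'p'
  'k' (10) + 13 = 23 → 'x'
Result = "genpx"


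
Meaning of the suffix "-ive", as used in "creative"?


Suffix: -ive
Example: creative = create + -ive, with a spelling change
Meaning = tending to


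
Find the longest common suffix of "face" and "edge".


Word 1: "face"
Word 2: "edge"
Comparing from end:
  Pos -1: 'e' == 'e'
  Pos -2: 'c' != 'g' (stop)
LCS = "e" (length 1)


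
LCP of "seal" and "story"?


Word 1: "seal"
Word 2: "story"
Comparing from start:
  Pos 0: 's' == 's'
  Pos 1: 'e' != 't' (stop)
LCP = "s" (length 1)


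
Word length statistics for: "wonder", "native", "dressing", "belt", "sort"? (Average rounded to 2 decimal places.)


Lengths: "wonder"=6, "native"=6, "dressing"=8, "belt"=4, "sort"=4
Sum = 28, Count = 5
Average = 28/5 = 5.60
= avg=5.60, min=4, max=8


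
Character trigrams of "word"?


Word: "word" (length 4)
Number of trigrams = 4 - 3 + 1 = 2
  Position 0: "wor"
  Position 1: "ord"
Trigrams = "wor", "ord"


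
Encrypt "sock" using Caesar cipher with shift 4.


Word: "sock"
Shift: 4
Each letter → (letter + shift) mod 26:
  's' (18) + 4 = 22 → 'w'
  'o' (14) + 4 = 18 → 's'
  'c' (2) + 4 = 6 → 'g'
  'k' (10) + 4 = 14 → 'o'
Result = "wsgo"


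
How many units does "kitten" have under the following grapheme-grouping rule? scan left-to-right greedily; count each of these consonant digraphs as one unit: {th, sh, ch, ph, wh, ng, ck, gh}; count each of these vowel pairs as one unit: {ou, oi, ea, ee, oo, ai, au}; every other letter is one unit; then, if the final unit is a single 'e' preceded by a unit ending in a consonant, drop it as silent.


Word: "kitten" (6 letters)
Left-to-right scan:
  1. 'k' (letter)
  2. 'i' (letter)
  3. 't' (letter)
  4. 't' (letter)
  5. 'e' (letter)
  6. 'n' (letter)
Units from scan: 6
Sound units = 6 units


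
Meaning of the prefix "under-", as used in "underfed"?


Prefix: under-
Example: underfed = under- + fed
Meaning = insufficient


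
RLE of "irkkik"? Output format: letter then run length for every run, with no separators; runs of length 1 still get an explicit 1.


String: "irkkik"
Scanning for consecutive runs:
  'i' x 1
  'r' x 1
  'k' x 2
  'i' x 1
  'k' x 1
RLE = "i1r1k2i1k1"


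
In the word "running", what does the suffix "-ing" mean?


Suffix: -ing
Example: running = run + -ing, with a spelling change
Meaning = present participle


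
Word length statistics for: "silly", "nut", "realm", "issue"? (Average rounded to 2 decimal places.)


Lengths: "silly"=5, "nut"=3, "realm"=5, "issue"=5
Sum = 18, Count = 4
Average = 18/4 = 4.50
= avg=4.50, min=3, max=5


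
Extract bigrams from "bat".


Word: "bat" (length 3)
Number of bigrams = 3 - 2 + 1 = 2
  Position 0: "ba"
  Position 1: "at"
Bigrams = "ba", "at"


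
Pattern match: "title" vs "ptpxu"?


Pattern of "title": [0, 1, 0, 2, 3]
Pattern of "ptpxu": [0, 1, 0, 2, 3]
Patterns match
Same pattern = Yes


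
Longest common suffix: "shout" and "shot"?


Word 1: "shout"
Word 2: "shot"
Comparing from end:
  Pos -1: 't' == 't'
  Pos -2: 'u' != 'o' (stop)
LCS = "t" (length 1)


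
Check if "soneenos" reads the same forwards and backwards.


Word: "soneenos"
Reversed: "soneenos"
Forward == Backward? soneenos == soneenos
Palindrome = Yes


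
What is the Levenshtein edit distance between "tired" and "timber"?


Word 1: "tired" (length 5)
Word 2: "timber" (length 6)
One optimal edit sequence (insert/delete/substitute each cost 1):
  1. keep 't'
  2. keep 'i'
  3. insert 'm'  (+1)
  4. substitute 'r' -> 'b'  (+1)
  5. keep 'e'
  6. substitute 'd' -> 'r'  (+1)
Total edit operations: 3
Edit distance = 3


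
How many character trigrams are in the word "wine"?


Word: "wine" (length 4)
Number of 3-grams = length - 3 + 1 = 4 - 3 + 1
= 2


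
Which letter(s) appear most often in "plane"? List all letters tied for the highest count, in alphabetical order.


Word: "plane"
Letter counts:
  'a': 1
  'e': 1
  'l': 1
  'n': 1
  'p': 1
Maximum count = 1
Most frequent = 'a', 'e', 'l', 'n', 'p' (1 time each)


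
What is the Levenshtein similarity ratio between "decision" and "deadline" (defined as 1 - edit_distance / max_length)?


Word 1: "decision" (length 8)
Word 2: "deadline" (length 8)
One optimal edit sequence:
  1. keep 'd'
  2. keep 'e'
  3. substitute 'c' -> 'a'  (+1)
  4. substitute 'i' -> 'd'  (+1)
  5. substitute 's' -> 'l'  (+1)
  6. keep 'i'
  7. substitute 'o' -> 'n'  (+1)
  8. substitute 'n' -> 'e'  (+1)
Edit distance = 5
Max length = max(8, 8) = 8
Similarity = 1 - 5/8
= 0.3750


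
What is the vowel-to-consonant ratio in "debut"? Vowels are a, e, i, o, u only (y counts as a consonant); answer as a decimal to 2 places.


Word: "debut"
Vowels (a,e,i,o,u): 2
Consonants: 3
Ratio = 2/3
= 0.67


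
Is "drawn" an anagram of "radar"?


Word 1: "radar" → sorted: aadrr
Word 2: "drawn" → sorted: adnrw
Same letters? aadrr != adnrw
Anagram = No


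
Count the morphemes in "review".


Word: "review"
Morphemes: re- + view
Each morpheme carries meaning
= 2 morphemes


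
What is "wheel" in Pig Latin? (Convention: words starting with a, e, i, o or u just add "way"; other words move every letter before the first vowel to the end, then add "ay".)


Word: "wheel"
Starts with consonant(s) → move to end, add 'ay'
Consonant cluster: "wh"
Pig Latin = "eelwhay"


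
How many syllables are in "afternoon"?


Word: "afternoon"
Syllable breakdown: af · ter · noon
Counting: 3 parts
= 3 syllables


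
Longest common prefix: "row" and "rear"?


Word 1: "row"
Word 2: "rear"
Comparing from start:
  Pos 0: 'r' == 'r'
  Pos 1: 'o' != 'e' (stop)
LCP = "r" (length 1)


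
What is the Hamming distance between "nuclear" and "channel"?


Comparing character by character (same length = 7):
  Pos 0: 'n' vs 'c' !=
  Pos 1: 'u' vs 'h' !=
  Pos 2: 'c' vs 'a' !=
  Pos 3: 'l' vs 'n' !=
  Pos 4: 'e' vs 'n' !=
  Pos 5: 'a' vs 'e' !=
  Pos 6: 'r' vs 'l' !=
Hamming distance = 7


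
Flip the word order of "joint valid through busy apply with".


Original: "joint valid through busy apply with"
Words (1..n): joint | valid | through | busy | apply | with
Reversed (n..1): with | apply | busy | through | valid | joint
Result = "with apply busy through valid joint"


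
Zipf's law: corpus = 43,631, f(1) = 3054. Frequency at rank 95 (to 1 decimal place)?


Zipf's law: f(r) = f(1) / r
f(1) = 3054
f(95) = 3054 / 95
= 32.1 occurrences


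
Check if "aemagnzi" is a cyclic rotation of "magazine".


Word: "magazine", Candidate: "aemagnzi"
Method: check if candidate is substring of word+word
"magazinemagazine" contains "aemagnzi"? No
Is rotation = No


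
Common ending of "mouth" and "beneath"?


Word 1: "mouth"
Word 2: "beneath"
Comparing from end:
  Pos -1: 'h' == 'h'
  Pos -2: 't' == 't'
  Pos -3: 'u' != 'a' (stop)
LCS = "th" (length 2)


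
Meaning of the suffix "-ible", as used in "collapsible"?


Suffix: -ible
Example: collapsible = collapse + -ible, with a spelling change
Meaning = capable of


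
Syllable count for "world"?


Word: "world"
Syllable breakdown: world
Counting: 1 part
= 1 syllable


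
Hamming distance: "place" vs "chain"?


Comparing character by character (same length = 5):
  Pos 0: 'p' vs 'c' !=
  Pos 1: 'l' vs 'h' !=
  Pos 2: 'a' vs 'a' =
  Pos 3: 'c' vs 'i' !=
  Pos 4: 'e' vs 'n' !=
Hamming distance = 4


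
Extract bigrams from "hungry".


Word: "hungry" (length 6)
Number of bigrams = 6 - 2 + 1 = 5
  Position 0: "hu"
  Position 1: "un"
  Position 2: "ng"
  Position 3: "gr"
  Position 4: "ry"
Bigrams = "hu", "un", "ng", "gr", "ry"


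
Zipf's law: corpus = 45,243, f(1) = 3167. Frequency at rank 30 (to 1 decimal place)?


Zipf's law: f(r) = f(1) / r
f(1) = 3167
f(30) = 3167 / 30
= 105.6 occurrences


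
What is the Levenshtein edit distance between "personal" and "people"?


Word 1: "personal" (length 8)
Word 2: "people" (length 6)
One optimal edit sequence (insert/delete/substitute each cost 1):
  1. keep 'p'
  2. keep 'e'
  3. delete 'r'  (+1)
  4. delete 's'  (+1)
  5. keep 'o'
  6. substitute 'n' -> 'p'  (+1)
  7. substitute 'a' -> 'l'  (+1)
  8. substitute 'l' -> 'e'  (+1)
Total edit operations: 5
Edit distance = 5


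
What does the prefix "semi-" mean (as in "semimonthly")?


Prefix: semi-
Example: semimonthly = semi- + monthly
Meaning = half


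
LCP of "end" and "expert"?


Word 1: "end"
Word 2: "expert"
Comparing from start:
  Pos 0: 'e' == 'e'
  Pos 1: 'n' != 'x' (stop)
LCP = "e" (length 1)


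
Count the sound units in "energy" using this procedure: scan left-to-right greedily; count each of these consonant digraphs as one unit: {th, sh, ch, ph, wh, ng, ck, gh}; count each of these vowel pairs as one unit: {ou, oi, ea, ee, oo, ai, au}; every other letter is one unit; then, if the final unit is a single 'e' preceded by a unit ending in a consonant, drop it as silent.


Word: "energy" (6 letters)
Left-to-right scan:
  [1] 'e' (letter)
  [2] 'n' (letter)
  [3] 'e' (letter)
  [4] 'r' (letter)
  [5] 'g' (letter)
  [6] 'y' (letter)
Units from scan: 6
Sound units = 6 units


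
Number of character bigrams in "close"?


Word: "close" (length 5)
Number of 2-grams = length - 2 + 1 = 5 - 2 + 1
= 4


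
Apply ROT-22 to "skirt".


Word: "skirt"
Shift: 22
Each letter → (letter + shift) mod 26:
  's' (18) + 22 = 14 → 'o'
  'k' (10) + 22 = 6 → 'g'
  'i' (8) + 22 = 4 → 'e'
  'r' (17) + 22 = 13 → 'n'
  't' (19) + 22 = 15 → 'p'
Result = "ogenp"


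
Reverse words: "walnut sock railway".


Original: "walnut sock railway"
Words (1..n): walnut | sock | railway
Reversed (n..1): railway | sock | walnut
Result = "railway sock walnut"


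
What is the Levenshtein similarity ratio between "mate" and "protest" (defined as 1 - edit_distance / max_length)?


Word 1: "mate" (length 4)
Word 2: "protest" (length 7)
One optimal edit sequence:
  1. insert 'p'  (+1)
  2. substitute 'm' -> 'r'  (+1)
  3. substitute 'a' -> 'o'  (+1)
  4. keep 't'
  5. keep 'e'
  6. insert 's'  (+1)
  7. insert 't'  (+1)
Edit distance = 5
Max length = max(4, 7) = 7
Similarity = 1 - 5/7
= 0.2857


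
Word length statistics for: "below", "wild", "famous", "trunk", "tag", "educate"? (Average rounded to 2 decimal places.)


Lengths: "below"=5, "wild"=4, "famous"=6, "trunk"=5, "tag"=3, "educate"=7
Sum = 30, Count = 6
Average = 30/6 = 5.00
= avg=5.00, min=3, max=7


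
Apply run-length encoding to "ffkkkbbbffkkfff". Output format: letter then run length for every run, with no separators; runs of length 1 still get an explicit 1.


String: "ffkkkbbbffkkfff"
Scanning for consecutive runs:
  'f' x 2
  'k' x 3
  'b' x 3
  'f' x 2
  'k' x 2
  'f' x 3
RLE = "f2k3b3f2k2f3"


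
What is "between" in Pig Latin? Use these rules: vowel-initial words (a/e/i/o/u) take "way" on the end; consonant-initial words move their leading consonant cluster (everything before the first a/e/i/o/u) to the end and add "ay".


Word: "between"
Starts with consonant(s) → move to end, add 'ay'
Consonant cluster: "b"
Pig Latin = "etweenbay"


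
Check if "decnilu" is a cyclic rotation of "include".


Word: "include", Candidate: "decnilu"
Method: check if candidate is substring of word+word
"includeinclude" contains "decnilu"? No
Is rotation = No


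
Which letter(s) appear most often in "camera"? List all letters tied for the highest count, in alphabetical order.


Word: "camera"
Letter counts:
  'a': 2
  'c': 1
  'e': 1
  'm': 1
  'r': 1
Maximum count = 2
Most frequent = 'a' (2 times each)


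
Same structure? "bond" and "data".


Pattern of "bond": [0, 1, 2, 3]
Pattern of "data": [0, 1, 2, 1]
Patterns do not match
Same pattern = No


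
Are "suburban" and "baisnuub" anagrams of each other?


Word 1: "suburban" → sorted: abbnrsuu
Word 2: "baisnuub" → sorted: abbinsuu
Same letters? abbnrsuu != abbinsuu
Anagram = No


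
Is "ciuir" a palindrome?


Word: "ciuir"
Reversed: "riuic"
Forward == Backward? ciuir != riuic
Palindrome = No


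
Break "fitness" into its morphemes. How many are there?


Word: "fitness"
Morphemes: fit | -ness
Each morpheme carries meaning
= 2 morphemes


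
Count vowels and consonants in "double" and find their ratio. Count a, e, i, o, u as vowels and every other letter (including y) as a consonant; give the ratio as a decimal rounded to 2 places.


Word: "double"
Vowels (a,e,i,o,u): 3
Consonants: 3
Ratio = 3/3
= 1.00


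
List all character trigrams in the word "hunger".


Word: "hunger" (length 6)
Number of trigrams = 6 - 3 + 1 = 4
  Position 0: "hun"
  Position 1: "ung"
  Position 2: "nge"
  Position 3: "ger"
Trigrams = "hun", "ung", "nge", "ger"


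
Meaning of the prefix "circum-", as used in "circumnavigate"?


Prefix: circum-
As in: circumnavigate -> circum- + navigate
Meaning = around


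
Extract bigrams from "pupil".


Word: "pupil" (length 5)
Number of bigrams = 5 - 2 + 1 = 4
  Position 0: "pu"
  Position 1: "up"
  Position 2: "pi"
  Position 3: "il"
Bigrams = "pu", "up", "pi", "il"


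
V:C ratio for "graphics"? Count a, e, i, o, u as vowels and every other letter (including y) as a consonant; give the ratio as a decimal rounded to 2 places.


Word: "graphics"
Vowels (a,e,i,o,u): 2
Consonants: 6
Ratio = 2/6
= 0.33


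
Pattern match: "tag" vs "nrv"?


Pattern of "tag": [0, 1, 2]
Pattern of "nrv": [0, 1, 2]
Patterns match
Same pattern = Yes


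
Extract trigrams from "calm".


Word: "calm" (length 4)
Number of trigrams = 4 - 3 + 1 = 2
  Position 0: "cal"
  Position 1: "alm"
Trigrams = "cal", "alm"


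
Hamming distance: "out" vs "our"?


Comparing character by character (same length = 3):
  Pos 0: 'o' vs 'o' =
  Pos 1: 'u' vs 'u' =
  Pos 2: 't' vs 'r' !=
Hamming distance = 1


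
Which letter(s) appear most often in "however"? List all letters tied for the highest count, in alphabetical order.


Word: "however"
Letter counts:
  'e': 2
  'h': 1
  'o': 1
  'r': 1
  'v': 1
  'w': 1
Maximum count = 2
Most frequent = 'e' (2 times each)


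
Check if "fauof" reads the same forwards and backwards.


Word: "fauof"
Reversed: "fouaf"
Forward == Backward? fauof != fouaf
Palindrome = No


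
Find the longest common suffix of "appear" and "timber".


Word 1: "appear"
Word 2: "timber"
Comparing from end:
  Pos -1: 'r' == 'r'
  Pos -2: 'a' != 'e' (stop)
LCS = "r" (length 1)


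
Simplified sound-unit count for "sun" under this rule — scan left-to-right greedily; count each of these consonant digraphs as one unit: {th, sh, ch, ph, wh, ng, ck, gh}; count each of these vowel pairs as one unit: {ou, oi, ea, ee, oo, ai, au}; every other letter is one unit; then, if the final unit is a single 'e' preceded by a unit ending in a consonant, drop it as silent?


Word: "sun" (3 letters)
Left-to-right scan:
  (1) 's' (letter)
  (2) 'u' (letter)
  (3) 'n' (letter)
Units from scan: 3
Sound units = 3 units


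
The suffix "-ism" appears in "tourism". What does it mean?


Suffix: -ism
As in: tourism -> tour + -ism
Meaning = belief / practice


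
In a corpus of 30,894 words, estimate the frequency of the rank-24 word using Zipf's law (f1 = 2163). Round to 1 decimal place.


Zipf's law: f(r) = f(1) / r
f(1) = 2163
f(24) = 2163 / 24
= 90.1 occurrences


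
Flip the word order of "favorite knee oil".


Original: "favorite knee oil"
Words (1..n): favorite | knee | oil
Reversed (n..1): oil | knee | favorite
Result = "oil knee favorite"


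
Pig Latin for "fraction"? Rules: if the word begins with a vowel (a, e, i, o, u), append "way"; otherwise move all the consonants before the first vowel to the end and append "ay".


Word: "fraction"
Starts with consonant(s) → move to end, add 'ay'
Consonant cluster: "fr"
Pig Latin = "actionfray"


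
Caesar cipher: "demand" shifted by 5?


Word: "demand"
Shift: 5
Each letter → (letter + shift) mod 26:
  'd' (3) + 5 = 8 → 'i'
  'e' (4) + 5 = 9 → 'j'
  'm' (12) + 5 = 17 → 'r'
  'a' (0) + 5 = 5 → 'f'
  'n' (13) + 5 = 18 → 's'
  'd' (3) + 5 = 8 → 'i'
Result = "ijrfsi"


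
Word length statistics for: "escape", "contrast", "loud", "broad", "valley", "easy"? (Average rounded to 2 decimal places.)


Lengths: "escape"=6, "contrast"=8, "loud"=4, "broad"=5, "valley"=6, "easy"=4
Sum = 33, Count = 6
Average = 33/6 = 5.50
= avg=5.50, min=4, max=8


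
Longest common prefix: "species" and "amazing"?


Word 1: "species"
Word 2: "amazing"
Comparing from start:
  Pos 0: 's' != 'a' (stop)
LCP = "" (length 0)


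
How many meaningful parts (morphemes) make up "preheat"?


Word: "preheat"
Morphemes: pre- + heat
Each morpheme carries meaning
= 2 morphemes


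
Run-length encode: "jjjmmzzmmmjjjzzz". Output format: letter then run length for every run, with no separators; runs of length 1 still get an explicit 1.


String: "jjjmmzzmmmjjjzzz"
Scanning for consecutive runs:
  'j' x 3
  'm' x 2
  'z' x 2
  'm' x 3
  'j' x 3
  'z' x 3
RLE = "j3m2z2m3j3z3"


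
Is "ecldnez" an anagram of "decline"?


Word 1: "decline" → sorted: cdeeiln
Word 2: "ecldnez" → sorted: cdeelnz
Same letters? cdeeiln != cdeelnz
Anagram = No


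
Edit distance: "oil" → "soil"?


Word 1: "oil" (length 3)
Word 2: "soil" (length 4)
One optimal edit sequence (insert/delete/substitute each cost 1):
  1. insert 's'  (+1)
  2. keep 'o'
  3. keep 'i'
  4. keep 'l'
Total edit operations: 1
Edit distance = 1


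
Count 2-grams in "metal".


Word: "metal" (length 5)
Number of 2-grams = length - 2 + 1 = 5 - 2 + 1
= 4


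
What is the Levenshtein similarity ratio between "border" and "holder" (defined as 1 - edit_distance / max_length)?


Word 1: "border" (length 6)
Word 2: "holder" (length 6)
One optimal edit sequence:
  1. substitute 'b' -> 'h'  (+1)
  2. keep 'o'
  3. substitute 'r' -> 'l'  (+1)
  4. keep 'd'
  5. keep 'e'
  6. keep 'r'
Edit distance = 2
Max length = max(6, 6) = 6
Similarity = 1 - 2/6
= 0.6667


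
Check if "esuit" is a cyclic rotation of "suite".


Word: "suite", Candidate: "esuit"
Method: check if candidate is substring of word+word
"suitesuite" contains "esuit"? Yes
Is rotation = Yes


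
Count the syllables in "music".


Word: "music"
Syllable breakdown: mu / sic
Counting: 2 parts
= 2 syllables


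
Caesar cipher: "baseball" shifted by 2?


Word: "baseball"
Shift: 2
Each letter → (letter + shift) mod 26:
  'b' (1) + 2 = 3 → 'd'
  'a' (0) + 2 = 2 → 'c'
  's' (18) + 2 = 20 → 'u'
  'e' (4) + 2 = 6 → 'g'
  'b' (1) + 2 = 3 → 'd'
  'a' (0) + 2 = 2 → 'c'
  'l' (11) + 2 = 13 → 'n'
  'l' (11) + 2 = 13 → 'n'
Result = "dcugdcnn"


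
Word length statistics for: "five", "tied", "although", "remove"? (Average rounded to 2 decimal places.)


Lengths: "five"=4, "tied"=4, "although"=8, "remove"=6
Sum = 22, Count = 4
Average = 22/4 = 5.50
= avg=5.50, min=4, max=8


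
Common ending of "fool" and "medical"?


Word 1: "fool"
Word 2: "medical"
Comparing from end:
  Pos -1: 'l' == 'l'
  Pos -2: 'o' != 'a' (stop)
LCS = "l" (length 1)


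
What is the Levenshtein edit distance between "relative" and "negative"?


Word 1: "relative" (length 8)
Word 2: "negative" (length 8)
One optimal edit sequence (insert/delete/substitute each cost 1):
  1. substitute 'r' -> 'n'  (+1)
  2. keep 'e'
  3. substitute 'l' -> 'g'  (+1)
  4. keep 'a'
  5. keep 't'
  6. keep 'i'
  7. keep 'v'
  8. keep 'e'
Total edit operations: 2
Edit distance = 2


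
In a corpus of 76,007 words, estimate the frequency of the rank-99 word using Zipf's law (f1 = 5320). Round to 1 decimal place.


Zipf's law: f(r) = f(1) / r
f(1) = 5320
f(99) = 5320 / 99
= 53.7 occurrences


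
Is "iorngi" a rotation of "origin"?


Word: "origin", Candidate: "iorngi"
Method: check if candidate is substring of word+word
"originorigin" contains "iorngi"? No
Is rotation = No


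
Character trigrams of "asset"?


Word: "asset" (length 5)
Number of trigrams = 5 - 3 + 1 = 3
  Position 0: "ass"
  Position 1: "sse"
  Position 2: "set"
Trigrams = "ass", "sse", "set"


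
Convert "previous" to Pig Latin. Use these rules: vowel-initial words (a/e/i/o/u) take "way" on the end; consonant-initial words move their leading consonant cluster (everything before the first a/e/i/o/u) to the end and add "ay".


Word: "previous"
Starts with consonant(s) → move to end, add 'ay'
Consonant cluster: "pr"
Pig Latin = "eviouspray"


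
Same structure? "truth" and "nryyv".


Pattern of "truth": [0, 1, 2, 0, 3]
Pattern of "nryyv": [0, 1, 2, 2, 3]
Patterns do not match
Same pattern = No


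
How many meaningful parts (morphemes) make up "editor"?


Word: "editor"
Morphemes: edit / -or
Each morpheme carries meaning
= 2 morphemes


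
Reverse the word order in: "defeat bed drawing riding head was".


Original: "defeat bed drawing riding head was"
Words (1..n): defeat | bed | drawing | riding | head | was
Reversed (n..1): was | head | riding | drawing | bed | defeat
Result = "was head riding drawing bed defeat"


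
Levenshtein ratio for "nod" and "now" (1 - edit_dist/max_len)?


Word 1: "nod" (length 3)
Word 2: "now" (length 3)
One optimal edit sequence:
  1. keep 'n'
  2. keep 'o'
  3. substitute 'd' -> 'w'  (+1)
Edit distance = 1
Max length = max(3, 3) = 3
Similarity = 1 - 1/3
= 0.6667


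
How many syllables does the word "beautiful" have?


Word: "beautiful"
Syllable breakdown: beau-ti-ful
Counting: 3 parts
= 3 syllables


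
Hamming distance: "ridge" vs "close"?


Comparing character by character (same length = 5):
  Pos 0: 'r' vs 'c' !=
  Pos 1: 'i' vs 'l' !=
  Pos 2: 'd' vs 'o' !=
  Pos 3: 'g' vs 's' !=
  Pos 4: 'e' vs 'e' =
Hamming distance = 4


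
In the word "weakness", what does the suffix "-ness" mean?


Suffix: -ness
Example: weakness = weak + -ness
Meaning = state of being


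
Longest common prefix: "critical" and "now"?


Word 1: "critical"
Word 2: "now"
Comparing from start:
  Pos 0: 'c' != 'n' (stop)
LCP = "" (length 0)


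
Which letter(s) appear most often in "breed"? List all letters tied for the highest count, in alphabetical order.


Word: "breed"
Letter counts:
  'b': 1
  'd': 1
  'e': 2
  'r': 1
Maximum count = 2
Most frequent = 'e' (2 times each)
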